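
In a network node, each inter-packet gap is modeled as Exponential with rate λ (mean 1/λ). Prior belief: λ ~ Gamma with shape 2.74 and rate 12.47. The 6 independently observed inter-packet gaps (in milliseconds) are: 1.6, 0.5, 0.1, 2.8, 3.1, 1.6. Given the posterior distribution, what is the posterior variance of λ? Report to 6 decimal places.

With a Gamma(shape α, rate β) prior on the exponential rate λ, the posterior after n observations with total T = Σxᵢ is Gamma(α+n, β+T).
Sum of observations T = 9.7 milliseconds; n = 6.
Posterior: Gamma(2.74+6, 12.47+9.7) = Gamma(8.74, 22.17).
Var = α/β² = 0.017782.

0.017782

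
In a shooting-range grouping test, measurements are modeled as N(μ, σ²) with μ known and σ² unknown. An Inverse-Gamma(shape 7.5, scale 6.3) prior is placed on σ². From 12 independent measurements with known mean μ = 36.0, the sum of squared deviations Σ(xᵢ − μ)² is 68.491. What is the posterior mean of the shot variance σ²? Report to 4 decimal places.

3.2436

With known mean μ and an Inverse-Gamma(α, β) prior on σ², the Normal likelihood is conjugate: posterior is Inv-Gamma(α + n/2, β + Σ(xᵢ−μ)²/2).
Posterior: Inv-Gamma(7.5 + 12/2, 6.3 + 68.491/2) = Inv-Gamma(13.50, 40.5455).
E[σ²|data] = β/(α−1) = 40.5455/12.50 = 3.2436.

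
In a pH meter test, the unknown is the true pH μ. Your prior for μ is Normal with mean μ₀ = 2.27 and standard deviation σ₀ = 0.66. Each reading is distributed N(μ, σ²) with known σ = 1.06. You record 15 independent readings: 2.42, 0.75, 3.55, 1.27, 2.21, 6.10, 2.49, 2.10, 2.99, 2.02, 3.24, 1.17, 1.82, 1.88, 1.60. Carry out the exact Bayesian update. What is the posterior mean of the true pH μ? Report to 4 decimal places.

For Normal data with known variance σ², a Normal(μ₀, σ₀²) prior on μ is conjugate. Posterior precision = 1/σ₀² + n/σ²; posterior mean is the precision-weighted average of μ₀ and x̄.
Σxᵢ = 2.42 + 0.75 + 3.55 + 1.27 + 2.21 + 6.10 + 2.49 + 2.10 + 2.99 + 2.02 + 3.24 + 1.17 + 1.82 + 1.88 + 1.60 = 35.61, so n·x̄ = 35.61.
σ₀² = 0.66² = 0.4356, σ² = 1.06² = 1.1236; σ² + n·σ₀² = 1.1236 + 15·0.4356 = 7.6576.
Posterior mean = (μ₀/σ₀² + n·x̄/σ²)/(1/σ₀² + n/σ²) = (σ²·μ₀ + σ₀²·n·x̄)/(σ² + n·σ₀²) = (1.1236·2.27 + 0.4356·35.61)/7.6576 = 18.062288/7.6576 = 2.3587.

2.3587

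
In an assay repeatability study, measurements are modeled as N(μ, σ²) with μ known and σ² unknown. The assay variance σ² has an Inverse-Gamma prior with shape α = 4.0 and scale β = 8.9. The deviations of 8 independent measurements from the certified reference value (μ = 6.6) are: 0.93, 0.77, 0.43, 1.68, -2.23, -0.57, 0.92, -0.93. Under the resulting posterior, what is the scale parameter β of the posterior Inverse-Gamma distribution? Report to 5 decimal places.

With known mean μ and an Inverse-Gamma(α, β) prior on σ², the Normal likelihood is conjugate: posterior is Inv-Gamma(α + n/2, β + Σ(xᵢ−μ)²/2).
Σ(xᵢ−μ)² = (0.93)² + (0.77)² + (0.43)² + (1.68)² + (-2.23)² + (-0.57)² + (0.92)² + (-0.93)² = 11.4742.
Posterior: Inv-Gamma(4.0 + 8/2, 8.9 + 11.4742/2) = Inv-Gamma(8.00, 14.63710).
Posterior β = 14.63710.

14.63710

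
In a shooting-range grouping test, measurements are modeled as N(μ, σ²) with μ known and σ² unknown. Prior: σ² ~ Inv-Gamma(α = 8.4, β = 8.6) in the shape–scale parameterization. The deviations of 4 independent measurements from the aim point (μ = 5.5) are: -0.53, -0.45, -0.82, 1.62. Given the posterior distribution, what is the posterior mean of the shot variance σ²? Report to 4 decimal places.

1.1160

With known mean μ and an Inverse-Gamma(α, β) prior on σ², the Normal likelihood is conjugate: posterior is Inv-Gamma(α + n/2, β + Σ(xᵢ−μ)²/2).
Σ(xᵢ−μ)² = (-0.53)² + (-0.45)² + (-0.82)² + (1.62)² = 3.7802.
Posterior: Inv-Gamma(8.4 + 4/2, 8.6 + 3.7802/2) = Inv-Gamma(10.40, 10.49010).
E[σ²|data] = β/(α−1) = 10.49010/9.40 = 1.1160.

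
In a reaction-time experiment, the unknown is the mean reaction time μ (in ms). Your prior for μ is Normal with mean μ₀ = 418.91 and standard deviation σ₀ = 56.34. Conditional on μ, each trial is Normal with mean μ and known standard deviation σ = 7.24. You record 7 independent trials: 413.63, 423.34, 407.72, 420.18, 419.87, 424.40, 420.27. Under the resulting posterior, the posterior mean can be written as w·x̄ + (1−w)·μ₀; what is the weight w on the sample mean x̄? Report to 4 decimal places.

For Normal data with known variance σ², a Normal(μ₀, σ₀²) prior on μ is conjugate. Posterior precision = 1/σ₀² + n/σ²; posterior mean is the precision-weighted average of μ₀ and x̄.
σ₀² = 56.34² = 3174.1956, σ² = 7.24² = 52.4176. Prior precision 1/σ₀² = 1/3174.1956; data precision n/σ² = 7/52.4176.
w = (n/σ²)/(1/σ₀² + n/σ²) = n·σ₀²/(σ² + n·σ₀²) = 7·3174.1956/(52.4176 + 7·3174.1956) = 22219.3692/22271.7868 = 0.9976.

0.9976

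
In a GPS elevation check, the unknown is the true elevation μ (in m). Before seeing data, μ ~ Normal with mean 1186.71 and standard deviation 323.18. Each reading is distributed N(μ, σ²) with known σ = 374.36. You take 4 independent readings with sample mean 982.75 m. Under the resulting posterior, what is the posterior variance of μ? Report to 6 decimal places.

For Normal data with known variance σ², a Normal(μ₀, σ₀²) prior on μ is conjugate. Posterior precision = 1/σ₀² + n/σ²; posterior mean is the precision-weighted average of μ₀ and x̄.
σ₀² = 323.18² = 104445.3124, σ² = 374.36² = 140145.4096; σ² + n·σ₀² = 140145.4096 + 4·104445.3124 = 557926.6592.
Posterior precision = 1/σ₀² + n/σ² = 1/104445.3124 + 4/140145.4096 = (σ² + n·σ₀²)/(σ₀²σ²) = 557926.6592/(104445.3124·140145.4096); posterior variance σₙ² = σ₀²σ²/(σ² + n·σ₀²) = 104445.3124·140145.4096/557926.6592 = 26235.582842.

26235.582842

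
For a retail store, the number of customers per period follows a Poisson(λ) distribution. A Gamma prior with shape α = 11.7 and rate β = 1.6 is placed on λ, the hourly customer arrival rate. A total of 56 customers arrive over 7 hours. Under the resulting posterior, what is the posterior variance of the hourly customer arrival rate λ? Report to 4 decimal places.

With a Gamma(shape α, rate β) prior, the Poisson likelihood is conjugate: the posterior is Gamma(α + ΣXᵢ, β + n).
Posterior: Gamma(α+S, β+n) = Gamma(11.7+56, 1.6+7) = Gamma(67.7, 8.6).
Var = α/β² = 67.7/8.6² = 0.9154.

0.9154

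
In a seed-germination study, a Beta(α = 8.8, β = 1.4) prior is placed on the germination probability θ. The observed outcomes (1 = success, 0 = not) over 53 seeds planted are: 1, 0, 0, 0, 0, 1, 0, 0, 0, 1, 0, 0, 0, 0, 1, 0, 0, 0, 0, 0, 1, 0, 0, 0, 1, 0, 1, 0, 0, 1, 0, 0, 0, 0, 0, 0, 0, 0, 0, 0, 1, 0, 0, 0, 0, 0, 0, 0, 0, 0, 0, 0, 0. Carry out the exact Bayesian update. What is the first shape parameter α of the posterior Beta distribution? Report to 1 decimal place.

17.8

The Beta prior is conjugate to a Binomial/Bernoulli likelihood; the update adds successes to α and failures to β.
Posterior: Beta(α+k, β+n−k) = Beta(8.8+9, 1.4+44) = Beta(17.8, 45.4).
Posterior α = 17.8.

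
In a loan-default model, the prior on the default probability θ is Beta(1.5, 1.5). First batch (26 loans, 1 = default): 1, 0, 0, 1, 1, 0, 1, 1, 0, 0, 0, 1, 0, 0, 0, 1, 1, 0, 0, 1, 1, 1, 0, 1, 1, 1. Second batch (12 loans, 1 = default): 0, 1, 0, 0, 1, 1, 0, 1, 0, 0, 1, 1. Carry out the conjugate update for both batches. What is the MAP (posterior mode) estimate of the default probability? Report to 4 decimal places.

The Beta prior is conjugate to a Binomial/Bernoulli likelihood; the update adds successes to α and failures to β.
After batch 1: Beta(1.5+14, 1.5+12) = Beta(15.5, 13.5).
After batch 2: Beta(15.5+6, 13.5+6) = Beta(21.5, 19.5).
Mode of Beta(a,b) for a,b>1 is (a−1)/(a+b−2) = 20.5/39.0 = 0.5256.

0.5256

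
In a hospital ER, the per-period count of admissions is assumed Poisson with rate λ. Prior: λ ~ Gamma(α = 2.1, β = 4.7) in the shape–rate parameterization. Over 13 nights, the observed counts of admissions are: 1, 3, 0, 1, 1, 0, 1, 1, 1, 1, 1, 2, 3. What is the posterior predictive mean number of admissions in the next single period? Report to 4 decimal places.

With a Gamma(shape α, rate β) prior, the Poisson likelihood is conjugate: the posterior is Gamma(α + ΣXᵢ, β + n).
Sum of counts S = 16 over n = 13 nights.
Posterior: Gamma(α+S, β+n) = Gamma(2.1+16, 4.7+13) = Gamma(18.1, 17.7).
The predictive distribution for one future period is NegBinom with mean α/β = 1.0226.

1.0226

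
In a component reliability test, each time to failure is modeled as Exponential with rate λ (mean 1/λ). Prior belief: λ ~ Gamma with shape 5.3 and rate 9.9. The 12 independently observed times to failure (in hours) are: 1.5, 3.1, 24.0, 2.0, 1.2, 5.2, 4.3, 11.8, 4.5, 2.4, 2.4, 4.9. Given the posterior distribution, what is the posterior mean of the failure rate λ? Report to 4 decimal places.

With a Gamma(shape α, rate β) prior on the exponential rate λ, the posterior after n observations with total T = Σxᵢ is Gamma(α+n, β+T).
Sum of observations T = 67.3 hours; n = 12.
Posterior: Gamma(5.3+12, 9.9+67.3) = Gamma(17.3, 77.2).
Posterior mean of λ = α/β = 17.3/77.2 = 0.2241.

0.2241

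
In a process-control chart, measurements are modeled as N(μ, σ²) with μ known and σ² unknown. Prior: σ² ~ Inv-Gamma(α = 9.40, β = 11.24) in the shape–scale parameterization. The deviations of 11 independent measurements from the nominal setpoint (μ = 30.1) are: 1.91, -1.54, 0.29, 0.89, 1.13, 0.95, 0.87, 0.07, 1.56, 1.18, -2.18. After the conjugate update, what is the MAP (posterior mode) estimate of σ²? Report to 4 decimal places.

1.2860

With known mean μ and an Inverse-Gamma(α, β) prior on σ², the Normal likelihood is conjugate: posterior is Inv-Gamma(α + n/2, β + Σ(xᵢ−μ)²/2).
Σ(xᵢ−μ)² = (1.91)² + (-1.54)² + (0.29)² + (0.89)² + (1.13)² + (0.95)² + (0.87)² + (0.07)² + (1.56)² + (1.18)² + (-2.18)² = 18.4155.
Posterior: Inv-Gamma(9.40 + 11/2, 11.24 + 18.4155/2) = Inv-Gamma(14.90, 20.44775).
Mode = β/(α+1) = 20.44775/15.90 = 1.2860.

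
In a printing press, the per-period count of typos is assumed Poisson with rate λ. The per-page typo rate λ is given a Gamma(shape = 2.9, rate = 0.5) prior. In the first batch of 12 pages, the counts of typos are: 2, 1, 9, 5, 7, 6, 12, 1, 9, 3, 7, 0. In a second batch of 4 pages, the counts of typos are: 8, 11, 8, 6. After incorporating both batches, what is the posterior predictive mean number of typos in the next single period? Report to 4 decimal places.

With a Gamma(shape α, rate β) prior, the Poisson likelihood is conjugate: the posterior is Gamma(α + ΣXᵢ, β + n).
Batch 1: sum of counts S = 62 over n = 12 pages.
After batch 1: Gamma(α+S, β+n) = Gamma(2.9+62, 0.5+12) = Gamma(64.9, 12.5).
Batch 2: sum of counts S = 33 over n = 4 pages.
After batch 2: Gamma(α+S, β+n) = Gamma(64.9+33, 12.5+4) = Gamma(97.9, 16.5).
The predictive distribution for one future period is NegBinom with mean α/β = 5.9333.

5.9333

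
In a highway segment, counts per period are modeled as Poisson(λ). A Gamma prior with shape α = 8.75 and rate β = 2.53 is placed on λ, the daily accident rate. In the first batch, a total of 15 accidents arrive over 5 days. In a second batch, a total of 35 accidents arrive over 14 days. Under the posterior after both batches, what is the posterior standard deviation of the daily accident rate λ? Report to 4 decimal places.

0.3560

With a Gamma(shape α, rate β) prior, the Poisson likelihood is conjugate: the posterior is Gamma(α + ΣXᵢ, β + n).
After batch 1: Gamma(α+S, β+n) = Gamma(8.75+15, 2.53+5) = Gamma(23.75, 7.53).
After batch 2: Gamma(α+S, β+n) = Gamma(23.75+35, 7.53+14) = Gamma(58.75, 21.53).
SD = √α/β = √58.75/21.53 = 0.3560.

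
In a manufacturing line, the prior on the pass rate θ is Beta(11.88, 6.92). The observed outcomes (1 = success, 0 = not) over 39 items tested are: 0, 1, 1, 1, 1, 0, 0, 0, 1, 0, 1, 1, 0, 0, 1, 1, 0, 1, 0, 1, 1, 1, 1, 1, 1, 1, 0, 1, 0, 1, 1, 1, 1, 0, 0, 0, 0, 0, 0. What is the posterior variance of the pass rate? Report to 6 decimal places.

0.004125

The Beta prior is conjugate to a Binomial/Bernoulli likelihood; the update adds successes to α and failures to β.
Posterior: Beta(α+k, β+n−k) = Beta(11.88+22, 6.92+17) = Beta(33.88, 23.92).
Var = αβ/((α+β)²(α+β+1)) = 33.88·23.92/(57.80²·58.80) = 0.004125.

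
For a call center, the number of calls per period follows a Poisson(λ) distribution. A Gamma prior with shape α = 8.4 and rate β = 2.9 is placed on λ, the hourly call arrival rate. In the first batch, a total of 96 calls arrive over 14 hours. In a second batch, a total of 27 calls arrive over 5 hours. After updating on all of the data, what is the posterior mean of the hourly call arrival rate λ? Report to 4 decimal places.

With a Gamma(shape α, rate β) prior, the Poisson likelihood is conjugate: the posterior is Gamma(α + ΣXᵢ, β + n).
After batch 1: Gamma(α+S, β+n) = Gamma(8.4+96, 2.9+14) = Gamma(104.4, 16.9).
After batch 2: Gamma(α+S, β+n) = Gamma(104.4+27, 16.9+5) = Gamma(131.4, 21.9).
Posterior mean = α/β = 131.4/21.9 = 6.0000.

6.0000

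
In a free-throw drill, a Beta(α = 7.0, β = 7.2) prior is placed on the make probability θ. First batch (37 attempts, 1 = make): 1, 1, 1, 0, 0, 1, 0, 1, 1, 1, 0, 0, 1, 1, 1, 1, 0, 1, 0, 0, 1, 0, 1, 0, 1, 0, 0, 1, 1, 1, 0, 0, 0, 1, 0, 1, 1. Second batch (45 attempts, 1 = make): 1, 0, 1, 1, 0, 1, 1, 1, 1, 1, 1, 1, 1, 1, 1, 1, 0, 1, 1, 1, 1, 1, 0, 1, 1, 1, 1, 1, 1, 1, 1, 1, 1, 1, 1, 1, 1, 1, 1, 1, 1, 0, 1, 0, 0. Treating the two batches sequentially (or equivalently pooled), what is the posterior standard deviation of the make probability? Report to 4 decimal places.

The Beta prior is conjugate to a Binomial/Bernoulli likelihood; the update adds successes to α and failures to β.
After batch 1: Beta(7.0+21, 7.2+16) = Beta(28.0, 23.2).
After batch 2: Beta(28.0+38, 23.2+7) = Beta(66.0, 30.2).
Var = αβ/((α+β)²(α+β+1)) = 66.0·30.2/(96.2²·97.2) = 0.00221582; SD = √0.00221582 = 0.0471.

0.0471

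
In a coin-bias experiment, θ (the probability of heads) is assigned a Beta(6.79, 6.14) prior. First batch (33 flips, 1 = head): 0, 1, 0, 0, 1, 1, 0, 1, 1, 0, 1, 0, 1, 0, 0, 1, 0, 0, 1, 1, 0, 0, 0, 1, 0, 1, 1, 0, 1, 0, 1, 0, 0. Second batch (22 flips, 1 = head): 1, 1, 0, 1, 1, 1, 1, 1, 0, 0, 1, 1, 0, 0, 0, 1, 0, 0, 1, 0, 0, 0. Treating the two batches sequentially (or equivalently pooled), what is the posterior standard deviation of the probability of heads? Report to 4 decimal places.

0.0602

The Beta prior is conjugate to a Binomial/Bernoulli likelihood; the update adds successes to α and failures to β.
After batch 1: Beta(6.79+15, 6.14+18) = Beta(21.79, 24.14).
After batch 2: Beta(21.79+11, 24.14+11) = Beta(32.79, 35.14).
Var = αβ/((α+β)²(α+β+1)) = 32.79·35.14/(67.93²·68.93) = 0.00362253; SD = √0.00362253 = 0.0602.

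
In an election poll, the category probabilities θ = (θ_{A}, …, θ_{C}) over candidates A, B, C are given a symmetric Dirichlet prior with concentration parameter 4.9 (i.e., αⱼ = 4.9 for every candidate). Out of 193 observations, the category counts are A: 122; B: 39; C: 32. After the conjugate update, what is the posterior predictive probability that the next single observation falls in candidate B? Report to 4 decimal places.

The Dirichlet prior is conjugate to the Multinomial likelihood: each posterior αⱼ = prior αⱼ + observed count nⱼ.
Posterior concentration: (126.9, 43.9, 36.9), total = 207.7.
P(next = B | data) = α_{B}/Σα = 0.2114.

0.2114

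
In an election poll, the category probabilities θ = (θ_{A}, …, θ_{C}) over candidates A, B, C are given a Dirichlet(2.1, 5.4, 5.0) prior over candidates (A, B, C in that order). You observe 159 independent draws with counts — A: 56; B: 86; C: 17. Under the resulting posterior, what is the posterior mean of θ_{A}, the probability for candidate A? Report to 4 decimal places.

0.3388

The Dirichlet prior is conjugate to the Multinomial likelihood: each posterior αⱼ = prior αⱼ + observed count nⱼ.
Posterior concentration: (58.1, 91.4, 22.0), total = 171.5.
E[θ_{A}|data] = α_{A}/Σα = 58.1/171.5 = 0.3388.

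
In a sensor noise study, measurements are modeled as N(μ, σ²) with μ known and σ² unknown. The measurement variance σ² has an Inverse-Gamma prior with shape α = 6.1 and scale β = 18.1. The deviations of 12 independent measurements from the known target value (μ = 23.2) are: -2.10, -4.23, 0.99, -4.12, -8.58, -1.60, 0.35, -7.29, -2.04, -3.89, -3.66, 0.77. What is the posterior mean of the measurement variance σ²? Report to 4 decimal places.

10.7740

With known mean μ and an Inverse-Gamma(α, β) prior on σ², the Normal likelihood is conjugate: posterior is Inv-Gamma(α + n/2, β + Σ(xᵢ−μ)²/2).
Σ(xᵢ−μ)² = (-2.10)² + (-4.23)² + (0.99)² + (-4.12)² + (-8.58)² + (-1.60)² + (0.35)² + (-7.29)² + (-2.04)² + (-3.89)² + (-3.66)² + (0.77)² = 202.9826.
Posterior: Inv-Gamma(6.1 + 12/2, 18.1 + 202.9826/2) = Inv-Gamma(12.10, 119.59130).
E[σ²|data] = β/(α−1) = 119.59130/11.10 = 10.7740.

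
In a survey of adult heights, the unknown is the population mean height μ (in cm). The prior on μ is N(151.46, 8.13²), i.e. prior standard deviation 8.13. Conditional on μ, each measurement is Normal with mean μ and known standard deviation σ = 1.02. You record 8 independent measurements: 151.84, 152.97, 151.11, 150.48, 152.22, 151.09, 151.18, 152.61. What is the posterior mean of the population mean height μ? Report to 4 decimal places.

For Normal data with known variance σ², a Normal(μ₀, σ₀²) prior on μ is conjugate. Posterior precision = 1/σ₀² + n/σ²; posterior mean is the precision-weighted average of μ₀ and x̄.
Σxᵢ = 151.84 + 152.97 + 151.11 + 150.48 + 152.22 + 151.09 + 151.18 + 152.61 = 1213.5, so n·x̄ = 1213.5.
σ₀² = 8.13² = 66.0969, σ² = 1.02² = 1.0404; σ² + n·σ₀² = 1.0404 + 8·66.0969 = 529.8156.
Posterior mean = (μ₀/σ₀² + n·x̄/σ²)/(1/σ₀² + n/σ²) = (σ²·μ₀ + σ₀²·n·x̄)/(σ² + n·σ₀²) = (1.0404·151.46 + 66.0969·1213.5)/529.8156 = 80366.167134/529.8156 = 151.6871.

151.6871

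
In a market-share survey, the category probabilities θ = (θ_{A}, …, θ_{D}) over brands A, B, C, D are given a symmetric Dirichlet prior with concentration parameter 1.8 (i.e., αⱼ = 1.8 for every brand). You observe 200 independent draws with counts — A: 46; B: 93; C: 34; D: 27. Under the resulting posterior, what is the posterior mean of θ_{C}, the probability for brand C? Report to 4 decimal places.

0.1728

The Dirichlet prior is conjugate to the Multinomial likelihood: each posterior αⱼ = prior αⱼ + observed count nⱼ.
Posterior concentration: (47.8, 94.8, 35.8, 28.8), total = 207.2.
E[θ_{C}|data] = α_{C}/Σα = 35.8/207.2 = 0.1728.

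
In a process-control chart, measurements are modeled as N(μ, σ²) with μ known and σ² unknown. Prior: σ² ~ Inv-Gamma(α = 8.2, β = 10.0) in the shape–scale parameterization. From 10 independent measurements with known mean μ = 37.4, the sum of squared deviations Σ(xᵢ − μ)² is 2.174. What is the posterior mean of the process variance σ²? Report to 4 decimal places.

With known mean μ and an Inverse-Gamma(α, β) prior on σ², the Normal likelihood is conjugate: posterior is Inv-Gamma(α + n/2, β + Σ(xᵢ−μ)²/2).
Posterior: Inv-Gamma(8.2 + 10/2, 10.0 + 2.174/2) = Inv-Gamma(13.20, 11.0870).
E[σ²|data] = β/(α−1) = 11.0870/12.20 = 0.9088.

0.9088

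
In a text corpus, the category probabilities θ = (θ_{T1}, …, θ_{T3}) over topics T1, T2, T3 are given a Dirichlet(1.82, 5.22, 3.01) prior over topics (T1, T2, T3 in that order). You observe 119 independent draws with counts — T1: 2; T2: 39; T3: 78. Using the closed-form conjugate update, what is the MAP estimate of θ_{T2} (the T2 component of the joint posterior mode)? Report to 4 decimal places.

The Dirichlet prior is conjugate to the Multinomial likelihood: each posterior αⱼ = prior αⱼ + observed count nⱼ.
Posterior concentration: (3.82, 44.22, 81.01), total = 129.05.
Joint mode component: (α_{T2}−1)/(Σα−K) = 43.22/126.05 = 0.3429.

0.3429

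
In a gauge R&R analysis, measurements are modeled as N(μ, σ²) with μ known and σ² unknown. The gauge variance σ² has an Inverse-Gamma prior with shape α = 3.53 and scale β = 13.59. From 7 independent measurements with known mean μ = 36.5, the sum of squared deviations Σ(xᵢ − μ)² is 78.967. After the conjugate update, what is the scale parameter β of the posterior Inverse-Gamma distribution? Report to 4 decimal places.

53.0735

With known mean μ and an Inverse-Gamma(α, β) prior on σ², the Normal likelihood is conjugate: posterior is Inv-Gamma(α + n/2, β + Σ(xᵢ−μ)²/2).
Posterior: Inv-Gamma(3.53 + 7/2, 13.59 + 78.967/2) = Inv-Gamma(7.03, 53.0735).
Posterior β = 53.0735.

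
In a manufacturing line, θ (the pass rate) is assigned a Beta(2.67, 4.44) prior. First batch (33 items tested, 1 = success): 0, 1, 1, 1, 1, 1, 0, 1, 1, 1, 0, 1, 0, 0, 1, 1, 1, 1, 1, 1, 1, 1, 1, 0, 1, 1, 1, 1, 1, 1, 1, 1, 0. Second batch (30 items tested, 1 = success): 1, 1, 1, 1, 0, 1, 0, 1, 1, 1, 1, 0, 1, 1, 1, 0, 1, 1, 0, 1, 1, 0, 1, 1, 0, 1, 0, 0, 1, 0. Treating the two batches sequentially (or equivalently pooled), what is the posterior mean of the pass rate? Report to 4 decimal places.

0.6942

The Beta prior is conjugate to a Binomial/Bernoulli likelihood; the update adds successes to α and failures to β.
After batch 1: Beta(2.67+26, 4.44+7) = Beta(28.67, 11.44).
After batch 2: Beta(28.67+20, 11.44+10) = Beta(48.67, 21.44).
Posterior mean = α/(α+β) = 48.67/70.11 = 0.6942.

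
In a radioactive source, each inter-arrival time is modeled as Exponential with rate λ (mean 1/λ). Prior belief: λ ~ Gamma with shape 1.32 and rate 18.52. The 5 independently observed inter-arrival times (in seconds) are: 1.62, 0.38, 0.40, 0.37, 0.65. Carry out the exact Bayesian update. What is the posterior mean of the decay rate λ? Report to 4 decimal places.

With a Gamma(shape α, rate β) prior on the exponential rate λ, the posterior after n observations with total T = Σxᵢ is Gamma(α+n, β+T).
Sum of observations T = 3.42 seconds; n = 5.
Posterior: Gamma(1.32+5, 18.52+3.42) = Gamma(6.32, 21.94).
Posterior mean of λ = α/β = 6.32/21.94 = 0.2881.

0.2881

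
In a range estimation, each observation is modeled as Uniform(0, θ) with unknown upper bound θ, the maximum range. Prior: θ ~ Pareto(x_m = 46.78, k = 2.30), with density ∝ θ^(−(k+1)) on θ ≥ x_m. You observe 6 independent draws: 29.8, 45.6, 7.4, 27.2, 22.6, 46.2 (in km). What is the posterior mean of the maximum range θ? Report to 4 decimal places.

53.1882

A Pareto(scale x_m, shape k) prior on the upper bound θ of Uniform(0, θ) is conjugate: posterior is Pareto(max(x_m, max xᵢ), k + n).
Sample maximum = 46.2; prior scale x_m = 46.78 → posterior scale = max = 46.78.
Posterior shape = 2.30 + 6 = 8.30.
E[θ|data] = k·x_m/(k−1) = 8.30·46.78/7.30 = 53.1882.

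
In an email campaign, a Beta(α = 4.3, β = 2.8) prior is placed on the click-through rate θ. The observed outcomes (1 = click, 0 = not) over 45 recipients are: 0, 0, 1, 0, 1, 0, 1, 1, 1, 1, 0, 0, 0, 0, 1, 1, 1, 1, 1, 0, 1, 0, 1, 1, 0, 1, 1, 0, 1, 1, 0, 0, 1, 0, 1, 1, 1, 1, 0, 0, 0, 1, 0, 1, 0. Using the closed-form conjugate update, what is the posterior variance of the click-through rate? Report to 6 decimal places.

0.004635

The Beta prior is conjugate to a Binomial/Bernoulli likelihood; the update adds successes to α and failures to β.
Posterior: Beta(α+k, β+n−k) = Beta(4.3+25, 2.8+20) = Beta(29.3, 22.8).
Var = αβ/((α+β)²(α+β+1)) = 29.3·22.8/(52.1²·53.1) = 0.004635.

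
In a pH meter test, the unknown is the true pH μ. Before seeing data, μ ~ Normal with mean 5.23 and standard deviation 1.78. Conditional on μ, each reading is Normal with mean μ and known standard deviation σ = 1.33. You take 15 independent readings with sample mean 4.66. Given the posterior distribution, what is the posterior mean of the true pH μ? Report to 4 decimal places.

4.6805

For Normal data with known variance σ², a Normal(μ₀, σ₀²) prior on μ is conjugate. Posterior precision = 1/σ₀² + n/σ²; posterior mean is the precision-weighted average of μ₀ and x̄.
n·x̄ = 15·4.66 = 69.9.
σ₀² = 1.78² = 3.1684, σ² = 1.33² = 1.7689; σ² + n·σ₀² = 1.7689 + 15·3.1684 = 49.2949.
Posterior mean = (μ₀/σ₀² + n·x̄/σ²)/(1/σ₀² + n/σ²) = (σ²·μ₀ + σ₀²·n·x̄)/(σ² + n·σ₀²) = (1.7689·5.23 + 3.1684·69.9)/49.2949 = 230.722507/49.2949 = 4.6805.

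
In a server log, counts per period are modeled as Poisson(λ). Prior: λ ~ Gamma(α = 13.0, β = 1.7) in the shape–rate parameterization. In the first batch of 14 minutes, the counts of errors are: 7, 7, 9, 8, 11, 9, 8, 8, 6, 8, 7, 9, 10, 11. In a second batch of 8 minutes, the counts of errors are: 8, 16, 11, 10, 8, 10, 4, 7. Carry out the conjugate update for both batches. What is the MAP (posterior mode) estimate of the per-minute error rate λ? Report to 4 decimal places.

With a Gamma(shape α, rate β) prior, the Poisson likelihood is conjugate: the posterior is Gamma(α + ΣXᵢ, β + n).
Batch 1: sum of counts S = 118 over n = 14 minutes.
After batch 1: Gamma(α+S, β+n) = Gamma(13.0+118, 1.7+14) = Gamma(131.0, 15.7).
Batch 2: sum of counts S = 74 over n = 8 minutes.
After batch 2: Gamma(α+S, β+n) = Gamma(131.0+74, 15.7+8) = Gamma(205.0, 23.7).
Mode of Gamma(α,β) for α≥1 is (α−1)/β = 204.0/23.7 = 8.6076.

8.6076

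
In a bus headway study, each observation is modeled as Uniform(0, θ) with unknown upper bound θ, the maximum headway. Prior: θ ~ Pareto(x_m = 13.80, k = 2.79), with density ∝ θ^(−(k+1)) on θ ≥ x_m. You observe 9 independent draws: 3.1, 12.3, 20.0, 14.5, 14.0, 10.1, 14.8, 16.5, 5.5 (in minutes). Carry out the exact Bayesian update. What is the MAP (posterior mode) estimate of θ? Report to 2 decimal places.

20.00

A Pareto(scale x_m, shape k) prior on the upper bound θ of Uniform(0, θ) is conjugate: posterior is Pareto(max(x_m, max xᵢ), k + n).
Sample maximum = 20.0; prior scale x_m = 13.80 → posterior scale = max = 20.00.
Posterior shape = 2.79 + 9 = 11.79.
The Pareto density is decreasing on [x_m, ∞), so the mode is x_m = 20.00.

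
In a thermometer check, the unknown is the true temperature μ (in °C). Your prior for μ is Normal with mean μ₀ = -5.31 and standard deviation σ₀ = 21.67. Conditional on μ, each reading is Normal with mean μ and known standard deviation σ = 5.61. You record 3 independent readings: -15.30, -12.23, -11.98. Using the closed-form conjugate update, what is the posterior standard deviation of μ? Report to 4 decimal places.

3.2034

For Normal data with known variance σ², a Normal(μ₀, σ₀²) prior on μ is conjugate. Posterior precision = 1/σ₀² + n/σ²; posterior mean is the precision-weighted average of μ₀ and x̄.
σ₀² = 21.67² = 469.5889, σ² = 5.61² = 31.4721; σ² + n·σ₀² = 31.4721 + 3·469.5889 = 1440.2388.
Posterior precision = 1/σ₀² + n/σ² = 1/469.5889 + 3/31.4721 = (σ² + n·σ₀²)/(σ₀²σ²) = 1440.2388/(469.5889·31.4721); posterior variance σₙ² = σ₀²σ²/(σ² + n·σ₀²) = 469.5889·31.4721/1440.2388 = 10.261457.
Posterior SD = √σₙ² = √(469.5889·31.4721/1440.2388) = 3.2034.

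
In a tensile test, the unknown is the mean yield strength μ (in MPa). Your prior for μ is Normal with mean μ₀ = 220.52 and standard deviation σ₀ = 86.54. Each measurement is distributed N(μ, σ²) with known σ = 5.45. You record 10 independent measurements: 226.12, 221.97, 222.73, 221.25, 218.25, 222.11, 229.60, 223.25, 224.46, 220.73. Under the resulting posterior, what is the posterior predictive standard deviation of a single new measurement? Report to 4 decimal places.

For Normal data with known variance σ², a Normal(μ₀, σ₀²) prior on μ is conjugate. Posterior precision = 1/σ₀² + n/σ²; posterior mean is the precision-weighted average of μ₀ and x̄.
σ₀² = 86.54² = 7489.1716, σ² = 5.45² = 29.7025; σ² + n·σ₀² = 29.7025 + 10·7489.1716 = 74921.4185.
Posterior precision = 1/σ₀² + n/σ² = 1/7489.1716 + 10/29.7025 = (σ² + n·σ₀²)/(σ₀²σ²) = 74921.4185/(7489.1716·29.7025); posterior variance σₙ² = σ₀²σ²/(σ² + n·σ₀²) = 7489.1716·29.7025/74921.4185 = 2.969072.
Predictive variance for one new observation = σₙ² + σ² = 7489.1716·29.7025/74921.4185 + 29.7025 = σ²·(σ₀² + 74921.4185)/74921.4185 = 29.7025·82410.5901/74921.4185 = 32.671572; SD = √(29.7025·82410.5901/74921.4185) = 5.7159.

5.7159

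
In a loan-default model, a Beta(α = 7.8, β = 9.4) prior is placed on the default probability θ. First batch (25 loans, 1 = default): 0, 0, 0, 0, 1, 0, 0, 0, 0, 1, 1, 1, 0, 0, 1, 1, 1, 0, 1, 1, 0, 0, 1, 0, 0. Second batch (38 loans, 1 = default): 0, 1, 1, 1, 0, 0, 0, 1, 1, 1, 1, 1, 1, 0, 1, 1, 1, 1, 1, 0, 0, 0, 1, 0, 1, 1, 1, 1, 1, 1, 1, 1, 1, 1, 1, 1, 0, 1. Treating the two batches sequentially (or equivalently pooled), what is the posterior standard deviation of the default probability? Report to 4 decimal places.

0.0549

The Beta prior is conjugate to a Binomial/Bernoulli likelihood; the update adds successes to α and failures to β.
After batch 1: Beta(7.8+10, 9.4+15) = Beta(17.8, 24.4).
After batch 2: Beta(17.8+28, 24.4+10) = Beta(45.8, 34.4).
Var = αβ/((α+β)²(α+β+1)) = 45.8·34.4/(80.2²·81.2) = 0.00301661; SD = √0.00301661 = 0.0549.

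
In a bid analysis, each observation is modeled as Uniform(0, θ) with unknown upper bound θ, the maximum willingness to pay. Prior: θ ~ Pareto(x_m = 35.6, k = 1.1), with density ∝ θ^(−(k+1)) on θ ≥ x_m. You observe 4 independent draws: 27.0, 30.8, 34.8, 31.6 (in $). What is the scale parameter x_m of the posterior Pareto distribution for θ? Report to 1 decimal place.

35.6

A Pareto(scale x_m, shape k) prior on the upper bound θ of Uniform(0, θ) is conjugate: posterior is Pareto(max(x_m, max xᵢ), k + n).
Sample maximum = 34.8; prior scale x_m = 35.6 → posterior scale = max = 35.6.
Posterior shape = 1.1 + 4 = 5.1.
Posterior scale x_m = 35.6.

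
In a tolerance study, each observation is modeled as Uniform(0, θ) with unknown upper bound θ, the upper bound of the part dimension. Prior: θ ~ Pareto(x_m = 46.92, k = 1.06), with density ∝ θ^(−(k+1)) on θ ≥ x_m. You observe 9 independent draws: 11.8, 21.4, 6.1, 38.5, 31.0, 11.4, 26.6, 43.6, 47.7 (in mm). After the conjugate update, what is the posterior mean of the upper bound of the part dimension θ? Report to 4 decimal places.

A Pareto(scale x_m, shape k) prior on the upper bound θ of Uniform(0, θ) is conjugate: posterior is Pareto(max(x_m, max xᵢ), k + n).
Sample maximum = 47.7; prior scale x_m = 46.92 → posterior scale = max = 47.70.
Posterior shape = 1.06 + 9 = 10.06.
E[θ|data] = k·x_m/(k−1) = 10.06·47.70/9.06 = 52.9649.

52.9649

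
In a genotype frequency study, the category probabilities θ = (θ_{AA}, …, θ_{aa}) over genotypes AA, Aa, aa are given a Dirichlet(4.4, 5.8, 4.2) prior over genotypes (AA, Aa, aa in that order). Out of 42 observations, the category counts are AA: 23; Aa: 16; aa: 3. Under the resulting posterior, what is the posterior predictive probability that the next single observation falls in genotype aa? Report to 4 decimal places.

0.1277

The Dirichlet prior is conjugate to the Multinomial likelihood: each posterior αⱼ = prior αⱼ + observed count nⱼ.
Posterior concentration: (27.4, 21.8, 7.2), total = 56.4.
P(next = aa | data) = α_{aa}/Σα = 0.1277.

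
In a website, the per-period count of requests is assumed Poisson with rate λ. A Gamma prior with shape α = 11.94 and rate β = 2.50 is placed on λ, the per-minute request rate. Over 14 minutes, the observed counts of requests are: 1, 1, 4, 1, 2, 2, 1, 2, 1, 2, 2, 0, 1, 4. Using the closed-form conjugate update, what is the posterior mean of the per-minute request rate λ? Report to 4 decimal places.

With a Gamma(shape α, rate β) prior, the Poisson likelihood is conjugate: the posterior is Gamma(α + ΣXᵢ, β + n).
Sum of counts S = 24 over n = 14 minutes.
Posterior: Gamma(α+S, β+n) = Gamma(11.94+24, 2.50+14) = Gamma(35.94, 16.50).
Posterior mean = α/β = 35.94/16.50 = 2.1782.

2.1782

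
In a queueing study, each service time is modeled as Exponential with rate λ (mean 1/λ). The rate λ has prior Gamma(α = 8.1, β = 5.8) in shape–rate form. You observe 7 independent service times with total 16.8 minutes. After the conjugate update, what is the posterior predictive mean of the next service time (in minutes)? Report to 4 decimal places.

1.6028

With a Gamma(shape α, rate β) prior on the exponential rate λ, the posterior after n observations with total T = Σxᵢ is Gamma(α+n, β+T).
Posterior: Gamma(8.1+7, 5.8+16.8) = Gamma(15.1, 22.6).
The predictive distribution for the next observation is Lomax; its mean is β/(α−1) = 22.6/14.1 = 1.6028.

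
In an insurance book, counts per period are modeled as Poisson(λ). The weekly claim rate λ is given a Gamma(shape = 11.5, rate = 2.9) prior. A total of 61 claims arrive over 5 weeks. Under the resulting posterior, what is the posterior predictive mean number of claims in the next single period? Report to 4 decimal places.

With a Gamma(shape α, rate β) prior, the Poisson likelihood is conjugate: the posterior is Gamma(α + ΣXᵢ, β + n).
Posterior: Gamma(α+S, β+n) = Gamma(11.5+61, 2.9+5) = Gamma(72.5, 7.9).
The predictive distribution for one future period is NegBinom with mean α/β = 9.1772.

9.1772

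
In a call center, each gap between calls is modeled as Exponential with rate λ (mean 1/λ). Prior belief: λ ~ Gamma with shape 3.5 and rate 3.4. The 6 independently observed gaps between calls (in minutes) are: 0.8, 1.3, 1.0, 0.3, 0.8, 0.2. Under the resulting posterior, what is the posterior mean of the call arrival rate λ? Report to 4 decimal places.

With a Gamma(shape α, rate β) prior on the exponential rate λ, the posterior after n observations with total T = Σxᵢ is Gamma(α+n, β+T).
Sum of observations T = 4.4 minutes; n = 6.
Posterior: Gamma(3.5+6, 3.4+4.4) = Gamma(9.5, 7.8).
Posterior mean of λ = α/β = 9.5/7.8 = 1.2179.

1.2179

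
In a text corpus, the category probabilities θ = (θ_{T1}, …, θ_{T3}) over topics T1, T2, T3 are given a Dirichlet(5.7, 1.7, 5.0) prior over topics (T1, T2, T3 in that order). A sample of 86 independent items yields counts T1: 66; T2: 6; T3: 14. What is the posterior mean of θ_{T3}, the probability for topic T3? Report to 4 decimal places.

0.1931

The Dirichlet prior is conjugate to the Multinomial likelihood: each posterior αⱼ = prior αⱼ + observed count nⱼ.
Posterior concentration: (71.7, 7.7, 19.0), total = 98.4.
E[θ_{T3}|data] = α_{T3}/Σα = 19.0/98.4 = 0.1931.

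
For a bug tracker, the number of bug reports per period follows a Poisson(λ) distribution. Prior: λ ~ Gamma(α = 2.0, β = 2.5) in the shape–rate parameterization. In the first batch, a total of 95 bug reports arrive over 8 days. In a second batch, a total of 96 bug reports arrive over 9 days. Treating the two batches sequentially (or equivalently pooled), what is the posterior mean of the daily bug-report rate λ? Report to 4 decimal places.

With a Gamma(shape α, rate β) prior, the Poisson likelihood is conjugate: the posterior is Gamma(α + ΣXᵢ, β + n).
After batch 1: Gamma(α+S, β+n) = Gamma(2.0+95, 2.5+8) = Gamma(97.0, 10.5).
After batch 2: Gamma(α+S, β+n) = Gamma(97.0+96, 10.5+9) = Gamma(193.0, 19.5).
Posterior mean = α/β = 193.0/19.5 = 9.8974.

9.8974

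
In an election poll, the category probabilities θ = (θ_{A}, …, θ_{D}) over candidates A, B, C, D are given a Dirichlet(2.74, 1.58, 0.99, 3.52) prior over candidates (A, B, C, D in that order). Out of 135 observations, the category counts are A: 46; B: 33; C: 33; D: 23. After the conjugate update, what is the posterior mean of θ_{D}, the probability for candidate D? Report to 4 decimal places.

The Dirichlet prior is conjugate to the Multinomial likelihood: each posterior αⱼ = prior αⱼ + observed count nⱼ.
Posterior concentration: (48.74, 34.58, 33.99, 26.52), total = 143.83.
E[θ_{D}|data] = α_{D}/Σα = 26.52/143.83 = 0.1844.

0.1844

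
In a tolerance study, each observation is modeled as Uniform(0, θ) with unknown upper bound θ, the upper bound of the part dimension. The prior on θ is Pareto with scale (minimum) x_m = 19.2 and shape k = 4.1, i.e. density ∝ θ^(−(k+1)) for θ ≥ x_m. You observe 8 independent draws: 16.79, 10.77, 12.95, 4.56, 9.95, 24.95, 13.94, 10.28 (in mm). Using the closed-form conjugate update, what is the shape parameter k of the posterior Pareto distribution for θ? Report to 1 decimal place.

A Pareto(scale x_m, shape k) prior on the upper bound θ of Uniform(0, θ) is conjugate: posterior is Pareto(max(x_m, max xᵢ), k + n).
Sample maximum = 24.95; prior scale x_m = 19.2 → posterior scale = max = 24.95.
Posterior shape = 4.1 + 8 = 12.1.
Posterior shape k = 12.1.

12.1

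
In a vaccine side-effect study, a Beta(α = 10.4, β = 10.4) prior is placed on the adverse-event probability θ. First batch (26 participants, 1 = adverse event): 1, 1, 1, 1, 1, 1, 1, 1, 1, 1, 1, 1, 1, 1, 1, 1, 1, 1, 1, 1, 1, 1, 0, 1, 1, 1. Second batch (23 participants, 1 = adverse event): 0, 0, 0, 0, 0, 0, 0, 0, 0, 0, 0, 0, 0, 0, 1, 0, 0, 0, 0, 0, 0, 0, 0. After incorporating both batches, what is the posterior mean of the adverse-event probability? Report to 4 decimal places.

0.5215

The Beta prior is conjugate to a Binomial/Bernoulli likelihood; the update adds successes to α and failures to β.
After batch 1: Beta(10.4+25, 10.4+1) = Beta(35.4, 11.4).
After batch 2: Beta(35.4+1, 11.4+22) = Beta(36.4, 33.4).
Posterior mean = α/(α+β) = 36.4/69.8 = 0.5215.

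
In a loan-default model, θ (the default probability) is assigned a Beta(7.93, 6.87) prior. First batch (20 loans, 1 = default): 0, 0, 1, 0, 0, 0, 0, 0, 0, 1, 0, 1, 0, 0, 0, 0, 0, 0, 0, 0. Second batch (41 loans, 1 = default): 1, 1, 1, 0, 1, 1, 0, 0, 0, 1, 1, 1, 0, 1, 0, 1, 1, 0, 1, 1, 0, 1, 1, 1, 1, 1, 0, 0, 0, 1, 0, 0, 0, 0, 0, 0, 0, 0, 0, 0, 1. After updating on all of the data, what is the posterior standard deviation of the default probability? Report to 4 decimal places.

The Beta prior is conjugate to a Binomial/Bernoulli likelihood; the update adds successes to α and failures to β.
After batch 1: Beta(7.93+3, 6.87+17) = Beta(10.93, 23.87).
After batch 2: Beta(10.93+20, 23.87+21) = Beta(30.93, 44.87).
Var = αβ/((α+β)²(α+β+1)) = 30.93·44.87/(75.80²·76.80) = 0.00314511; SD = √0.00314511 = 0.0561.

0.0561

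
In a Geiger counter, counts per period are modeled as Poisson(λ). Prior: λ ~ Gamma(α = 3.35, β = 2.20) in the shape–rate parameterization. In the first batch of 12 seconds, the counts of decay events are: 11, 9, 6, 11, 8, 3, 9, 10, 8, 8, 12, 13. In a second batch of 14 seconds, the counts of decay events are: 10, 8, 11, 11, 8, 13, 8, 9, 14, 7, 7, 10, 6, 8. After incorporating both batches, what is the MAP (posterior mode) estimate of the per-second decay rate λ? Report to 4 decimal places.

8.5230

With a Gamma(shape α, rate β) prior, the Poisson likelihood is conjugate: the posterior is Gamma(α + ΣXᵢ, β + n).
Batch 1: sum of counts S = 108 over n = 12 seconds.
After batch 1: Gamma(α+S, β+n) = Gamma(3.35+108, 2.20+12) = Gamma(111.35, 14.20).
Batch 2: sum of counts S = 130 over n = 14 seconds.
After batch 2: Gamma(α+S, β+n) = Gamma(111.35+130, 14.20+14) = Gamma(241.35, 28.20).
Mode of Gamma(α,β) for α≥1 is (α−1)/β = 240.35/28.20 = 8.5230.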